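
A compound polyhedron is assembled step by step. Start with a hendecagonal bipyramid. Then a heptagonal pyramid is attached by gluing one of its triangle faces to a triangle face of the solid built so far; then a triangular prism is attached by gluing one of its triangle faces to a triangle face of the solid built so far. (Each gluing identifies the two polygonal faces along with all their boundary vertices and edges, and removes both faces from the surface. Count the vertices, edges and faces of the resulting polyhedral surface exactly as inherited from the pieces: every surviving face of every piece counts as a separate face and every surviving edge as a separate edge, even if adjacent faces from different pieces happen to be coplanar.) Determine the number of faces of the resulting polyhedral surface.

31

A hendecagonal bipyramid: V=13, E=33, F=22.
Attach a heptagonal pyramid (V=8, E=14, F=8) along a 3-gon: merge 3 vertices and 3 edges, delete both glued faces → V=18, E=44, F=28.
Attach a triangular prism (V=6, E=9, F=5) along a 3-gon: merge 3 vertices and 3 edges, delete both glued faces → V=21, E=50, F=31.
Check: V − E + F = 21 − 50 + 31 = 2.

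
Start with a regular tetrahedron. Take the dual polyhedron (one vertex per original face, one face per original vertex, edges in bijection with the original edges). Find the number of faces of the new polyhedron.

The base solid has V = 4, E = 6, F = 4.
The dual swaps V and F and preserves E: V′ = F = 4, E′ = E = 6, F′ = V = 4.

4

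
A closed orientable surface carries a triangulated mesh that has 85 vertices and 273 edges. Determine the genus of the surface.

4

Every face is a triangle and each edge borders two faces, so 3F = 2·273, giving F = 182.
χ = V − E + F = 85 − 273 + 182 = -6.
For a closed orientable surface χ = 2 − 2g, so g = (2 − (-6))/2 = 4.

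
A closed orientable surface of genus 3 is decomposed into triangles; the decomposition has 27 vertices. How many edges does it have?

χ = 2 − 2·3 = -4, and every face is a triangle so 3F = 2E.
V − E + F = -4 with E = 3F/2 gives 27 − (3/2 − 1)·F = -4, so F = 62 and E = 93.

93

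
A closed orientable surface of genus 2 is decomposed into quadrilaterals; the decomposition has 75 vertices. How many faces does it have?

77

χ = 2 − 2·2 = -2, and every face is a square so 4F = 2E.
V − E + F = -2 with E = 4F/2 gives 75 − (4/2 − 1)·F = -2, so F = 77 and E = 154.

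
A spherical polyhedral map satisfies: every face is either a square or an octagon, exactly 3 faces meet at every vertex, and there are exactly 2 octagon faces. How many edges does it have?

24

Let x be the number of squares; then F = 2 + x.
Edge–face incidences: 2E = 8·2 + 4·x = 16 + 4x.
Every vertex has degree 3, so 3V = 2E.
Euler: V − E + F = 2 ⇒ (2E)/3 − E + (2 + x) = 2.
Multiply by 6: 2·(2E) − 3·(2E) + 6·(2 + x) = 12, i.e. 12 + 6x − (16 + 4x) = 12.
Collecting terms: 2x − 4 = 12, so 2x = 16, so x = 8.
Then 2E = 16 + 4·8 = 48, so E = 24, V = 2E/3 = 16, F = 2 + 8 = 10.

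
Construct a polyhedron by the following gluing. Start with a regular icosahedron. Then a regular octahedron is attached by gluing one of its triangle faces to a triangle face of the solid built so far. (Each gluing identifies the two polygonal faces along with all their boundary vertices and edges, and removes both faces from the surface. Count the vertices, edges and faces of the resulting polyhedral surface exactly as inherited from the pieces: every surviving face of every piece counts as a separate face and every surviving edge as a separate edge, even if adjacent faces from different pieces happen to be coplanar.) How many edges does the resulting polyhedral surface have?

39

A regular icosahedron: V=12, E=30, F=20.
Attach a regular octahedron (V=6, E=12, F=8) along a 3-gon: merge 3 vertices and 3 edges, delete both glued faces → V=15, E=39, F=26.
Check: V − E + F = 15 − 39 + 26 = 2.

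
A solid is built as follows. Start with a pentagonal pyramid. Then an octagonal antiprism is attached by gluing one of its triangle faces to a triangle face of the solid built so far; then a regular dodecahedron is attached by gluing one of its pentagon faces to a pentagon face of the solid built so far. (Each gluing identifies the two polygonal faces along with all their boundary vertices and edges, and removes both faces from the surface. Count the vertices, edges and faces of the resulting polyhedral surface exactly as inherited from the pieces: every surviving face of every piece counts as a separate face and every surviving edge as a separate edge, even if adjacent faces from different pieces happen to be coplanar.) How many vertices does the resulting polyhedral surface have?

34

A pentagonal pyramid: V=6, E=10, F=6.
Attach an octagonal antiprism (V=16, E=32, F=18) along a 3-gon: merge 3 vertices and 3 edges, delete both glued faces → V=19, E=39, F=22.
Attach a regular dodecahedron (V=20, E=30, F=12) along a 5-gon: merge 5 vertices and 5 edges, delete both glued faces → V=34, E=64, F=32.
Check: V − E + F = 34 − 64 + 32 = 2.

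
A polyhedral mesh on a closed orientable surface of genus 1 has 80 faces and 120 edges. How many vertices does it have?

For a closed orientable surface of genus 1, χ = 2 − 2·1 = 0.
V = 0 + E − F = 0 + 120 − 80 = 40.

40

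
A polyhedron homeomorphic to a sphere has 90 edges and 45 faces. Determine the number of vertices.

47

Here V − E + F = 2.
V = 2 + E − F = 2 + 90 − 45 = 47.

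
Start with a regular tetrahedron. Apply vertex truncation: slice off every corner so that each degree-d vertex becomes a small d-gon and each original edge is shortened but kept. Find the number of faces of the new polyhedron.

8

The base solid has V = 4, E = 6, F = 4.
Truncation replaces each original edge-end by a new vertex, so V′ = 2E = 12.
Each original edge survives, and each old vertex of degree d contributes d new edges; summing degrees gives Σd = 2E, so E′ = E + 2E = 3E = 18.
Each original face survives and each original vertex becomes one new face: F′ = F + V = 8.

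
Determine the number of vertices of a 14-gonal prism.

28

A prism on an n-gon has two n-gon bases and n rectangular sides: V = 2·14 = 28, E = 3·14 = 42, F = 14 + 2 = 16.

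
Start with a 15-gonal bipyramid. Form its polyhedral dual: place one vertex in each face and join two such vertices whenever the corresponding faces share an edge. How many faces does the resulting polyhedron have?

17

The base solid has V = 17, E = 45, F = 30.
The dual swaps V and F and preserves E: V′ = F = 30, E′ = E = 45, F′ = V = 17.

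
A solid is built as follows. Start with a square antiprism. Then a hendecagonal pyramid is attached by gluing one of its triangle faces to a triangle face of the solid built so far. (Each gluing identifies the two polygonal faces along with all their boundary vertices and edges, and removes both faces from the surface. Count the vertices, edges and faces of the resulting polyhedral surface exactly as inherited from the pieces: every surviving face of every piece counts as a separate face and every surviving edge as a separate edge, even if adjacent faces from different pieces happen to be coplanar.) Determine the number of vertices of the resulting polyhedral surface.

A square antiprism: V=8, E=16, F=10.
Attach a hendecagonal pyramid (V=12, E=22, F=12) along a 3-gon: merge 3 vertices and 3 edges, delete both glued faces → V=17, E=35, F=20.
Check: V − E + F = 17 − 35 + 20 = 2.

17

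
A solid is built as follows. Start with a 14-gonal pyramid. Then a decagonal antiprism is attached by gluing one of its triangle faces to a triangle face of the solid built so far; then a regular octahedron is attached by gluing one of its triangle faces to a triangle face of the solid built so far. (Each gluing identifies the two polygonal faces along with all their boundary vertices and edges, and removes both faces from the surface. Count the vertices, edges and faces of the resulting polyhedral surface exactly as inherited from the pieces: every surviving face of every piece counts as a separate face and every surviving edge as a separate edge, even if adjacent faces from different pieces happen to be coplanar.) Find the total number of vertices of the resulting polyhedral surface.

35

A 14-gonal pyramid: V=15, E=28, F=15.
Attach a decagonal antiprism (V=20, E=40, F=22) along a 3-gon: merge 3 vertices and 3 edges, delete both glued faces → V=32, E=65, F=35.
Attach a regular octahedron (V=6, E=12, F=8) along a 3-gon: merge 3 vertices and 3 edges, delete both glued faces → V=35, E=74, F=41.
Check: V − E + F = 35 − 74 + 41 = 2.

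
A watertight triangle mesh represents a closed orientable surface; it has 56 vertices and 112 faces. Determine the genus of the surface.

Every face is a triangle, so 2E = 3·112 = 336, giving E = 168.
χ = V − E + F = 56 − 168 + 112 = 0.
For a closed orientable surface χ = 2 − 2g, so g = (2 − (0))/2 = 1.

1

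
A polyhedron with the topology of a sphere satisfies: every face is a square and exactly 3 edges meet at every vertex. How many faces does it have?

Each face has 4 edges and each edge borders two faces, so 2E = 4F.
Each vertex has degree 3, so 3V = 2E and hence V = 4F/3.
Euler: V − E + F = 2 ⇒ (4F/3) − (4F/2) + F = 2.
Multiply by 6: (8 − 12 + 6)F = 12, i.e. 2F = 12.
So F = 6, E = 4·6/2 = 12, V = 4·6/3 = 8.

6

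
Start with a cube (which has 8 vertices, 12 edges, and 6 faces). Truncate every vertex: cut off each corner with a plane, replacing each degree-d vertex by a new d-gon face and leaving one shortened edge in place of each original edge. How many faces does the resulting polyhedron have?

14

Truncation replaces each original edge-end by a new vertex, so V′ = 2E = 24.
Each original edge survives, and each old vertex of degree d contributes d new edges; summing degrees gives Σd = 2E, so E′ = E + 2E = 3E = 36.
Each original face survives and each original vertex becomes one new face: F′ = F + V = 14.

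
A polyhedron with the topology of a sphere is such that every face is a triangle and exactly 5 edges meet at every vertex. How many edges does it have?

Each face has 3 edges and each edge borders two faces, so 2E = 3F.
Each vertex has degree 5, so 5V = 2E and hence V = 3F/5.
Euler: V − E + F = 2 ⇒ (3F/5) − (3F/2) + F = 2.
Multiply by 10: (6 − 15 + 10)F = 20, i.e. 1F = 20.
So F = 20, E = 3·20/2 = 30, V = 3·20/5 = 12.

30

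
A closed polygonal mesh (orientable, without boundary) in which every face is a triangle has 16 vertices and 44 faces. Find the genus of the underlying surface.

Every face is a triangle, so 2E = 3·44 = 132, giving E = 66.
χ = V − E + F = 16 − 66 + 44 = -6.
For a closed orientable surface χ = 2 − 2g, so g = (2 − (-6))/2 = 4.

4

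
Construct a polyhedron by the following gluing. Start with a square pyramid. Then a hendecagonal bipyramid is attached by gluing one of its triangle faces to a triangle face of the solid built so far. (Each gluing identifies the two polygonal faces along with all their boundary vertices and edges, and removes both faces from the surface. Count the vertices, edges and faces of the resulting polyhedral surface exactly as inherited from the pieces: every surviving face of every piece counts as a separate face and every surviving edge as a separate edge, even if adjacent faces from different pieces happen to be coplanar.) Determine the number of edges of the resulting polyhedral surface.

A square pyramid: V=5, E=8, F=5.
Attach a hendecagonal bipyramid (V=13, E=33, F=22) along a 3-gon: merge 3 vertices and 3 edges, delete both glued faces → V=15, E=38, F=25.
Check: V − E + F = 15 − 38 + 25 = 2.

38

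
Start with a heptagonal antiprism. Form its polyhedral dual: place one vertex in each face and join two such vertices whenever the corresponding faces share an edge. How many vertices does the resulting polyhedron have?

The base solid has V = 14, E = 28, F = 16.
The dual swaps V and F and preserves E: V′ = F = 16, E′ = E = 28, F′ = V = 14.

16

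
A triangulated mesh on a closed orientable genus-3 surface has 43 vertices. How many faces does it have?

94

χ = 2 − 2·3 = -4, and every face is a triangle so 3F = 2E.
V − E + F = -4 with E = 3F/2 gives 43 − (3/2 − 1)·F = -4, so F = 94 and E = 141.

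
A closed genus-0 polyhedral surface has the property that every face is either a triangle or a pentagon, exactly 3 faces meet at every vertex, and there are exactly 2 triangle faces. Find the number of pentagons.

6

Let x be the number of pentagons; then F = 2 + x.
Edge–face incidences: 2E = 3·2 + 5·x = 6 + 5x.
Every vertex has degree 3, so 3V = 2E.
Euler: V − E + F = 2 ⇒ (2E)/3 − E + (2 + x) = 2.
Multiply by 6: 2·(2E) − 3·(2E) + 6·(2 + x) = 12, i.e. 12 + 6x − (6 + 5x) = 12.
Collecting terms: x + 6 = 12, so x = 6.
Then 2E = 6 + 5·6 = 36, so E = 18, V = 2E/3 = 12, F = 2 + 6 = 8.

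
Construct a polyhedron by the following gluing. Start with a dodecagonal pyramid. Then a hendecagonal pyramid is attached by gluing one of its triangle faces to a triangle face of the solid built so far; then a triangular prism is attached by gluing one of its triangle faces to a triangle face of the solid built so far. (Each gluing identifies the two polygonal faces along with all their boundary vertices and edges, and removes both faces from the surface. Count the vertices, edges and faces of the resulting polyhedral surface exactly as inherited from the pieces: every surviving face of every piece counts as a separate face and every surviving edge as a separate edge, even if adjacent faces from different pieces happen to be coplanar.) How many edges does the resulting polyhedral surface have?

A dodecagonal pyramid: V=13, E=24, F=13.
Attach a hendecagonal pyramid (V=12, E=22, F=12) along a 3-gon: merge 3 vertices and 3 edges, delete both glued faces → V=22, E=43, F=23.
Attach a triangular prism (V=6, E=9, F=5) along a 3-gon: merge 3 vertices and 3 edges, delete both glued faces → V=25, E=49, F=26.
Check: V − E + F = 25 − 49 + 26 = 2.

49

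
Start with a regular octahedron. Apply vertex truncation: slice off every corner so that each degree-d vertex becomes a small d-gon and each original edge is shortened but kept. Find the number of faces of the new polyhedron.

14

The base solid has V = 6, E = 12, F = 8.
Truncation replaces each original edge-end by a new vertex, so V′ = 2E = 24.
Each original edge survives, and each old vertex of degree d contributes d new edges; summing degrees gives Σd = 2E, so E′ = E + 2E = 3E = 36.
Each original face survives and each original vertex becomes one new face: F′ = F + V = 14.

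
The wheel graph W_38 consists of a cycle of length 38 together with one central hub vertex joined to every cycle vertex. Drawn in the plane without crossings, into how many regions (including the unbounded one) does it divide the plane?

39

W_38 has V = 38 + 1 = 39 vertices and E = 2·38 = 76 edges.
By Euler's formula F = 2 − V + E = 2 − 39 + 76 = 39.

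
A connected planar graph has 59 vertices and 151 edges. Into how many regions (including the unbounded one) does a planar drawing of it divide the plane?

Euler's formula for a connected plane graph: V − E + F = 2, so F = 2 − 59 + 151 = 94.

94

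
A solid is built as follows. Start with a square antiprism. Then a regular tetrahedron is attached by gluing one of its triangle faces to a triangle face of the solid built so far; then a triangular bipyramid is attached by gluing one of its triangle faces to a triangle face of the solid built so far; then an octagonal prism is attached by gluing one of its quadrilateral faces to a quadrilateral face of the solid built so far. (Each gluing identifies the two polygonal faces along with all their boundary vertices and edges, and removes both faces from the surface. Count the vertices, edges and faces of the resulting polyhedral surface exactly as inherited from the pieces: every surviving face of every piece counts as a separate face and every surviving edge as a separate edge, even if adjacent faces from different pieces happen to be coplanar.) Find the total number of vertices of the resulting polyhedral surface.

A square antiprism: V=8, E=16, F=10.
Attach a regular tetrahedron (V=4, E=6, F=4) along a 3-gon: merge 3 vertices and 3 edges, delete both glued faces → V=9, E=19, F=12.
Attach a triangular bipyramid (V=5, E=9, F=6) along a 3-gon: merge 3 vertices and 3 edges, delete both glued faces → V=11, E=25, F=16.
Attach an octagonal prism (V=16, E=24, F=10) along a 4-gon: merge 4 vertices and 4 edges, delete both glued faces → V=23, E=45, F=24.
Check: V − E + F = 23 − 45 + 24 = 2.

23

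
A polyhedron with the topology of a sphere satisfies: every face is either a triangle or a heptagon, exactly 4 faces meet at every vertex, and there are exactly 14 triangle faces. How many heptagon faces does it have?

2

Let x be the number of heptagons; then F = 14 + x.
Edge–face incidences: 2E = 3·14 + 7·x = 42 + 7x.
Every vertex has degree 4, so 4V = 2E.
Euler: V − E + F = 2 ⇒ (2E)/4 − E + (14 + x) = 2.
Multiply by 8: 2·(2E) − 4·(2E) + 8·(14 + x) = 16, i.e. 112 + 8x − 2·(42 + 7x) = 16.
Collecting terms: −6x + 28 = 16, so −6x = −12, so x = 2.
Then 2E = 42 + 7·2 = 56, so E = 28, V = 2E/4 = 14, F = 14 + 2 = 16.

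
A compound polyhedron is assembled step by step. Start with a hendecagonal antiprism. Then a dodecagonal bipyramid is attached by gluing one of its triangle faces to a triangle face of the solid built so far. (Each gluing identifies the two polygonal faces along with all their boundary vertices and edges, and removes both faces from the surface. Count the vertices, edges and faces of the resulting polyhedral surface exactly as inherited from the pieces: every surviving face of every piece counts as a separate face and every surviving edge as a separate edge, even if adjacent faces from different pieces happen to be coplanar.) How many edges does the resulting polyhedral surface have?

77

A hendecagonal antiprism: V=22, E=44, F=24.
Attach a dodecagonal bipyramid (V=14, E=36, F=24) along a 3-gon: merge 3 vertices and 3 edges, delete both glued faces → V=33, E=77, F=46.
Check: V − E + F = 33 − 77 + 46 = 2.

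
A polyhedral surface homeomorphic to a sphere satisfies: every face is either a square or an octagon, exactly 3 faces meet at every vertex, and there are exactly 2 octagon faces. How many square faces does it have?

8

Let x be the number of squares; then F = 2 + x.
Edge–face incidences: 2E = 8·2 + 4·x = 16 + 4x.
Every vertex has degree 3, so 3V = 2E.
Euler: V − E + F = 2 ⇒ (2E)/3 − E + (2 + x) = 2.
Multiply by 6: 2·(2E) − 3·(2E) + 6·(2 + x) = 12, i.e. 12 + 6x − (16 + 4x) = 12.
Collecting terms: 2x − 4 = 12, so 2x = 16, so x = 8.
Then 2E = 16 + 4·8 = 48, so E = 24, V = 2E/3 = 16, F = 2 + 8 = 10.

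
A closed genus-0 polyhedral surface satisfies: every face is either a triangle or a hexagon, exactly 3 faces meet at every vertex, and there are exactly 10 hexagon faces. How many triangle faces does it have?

4

Let x be the number of triangles; then F = 10 + x.
Edge–face incidences: 2E = 6·10 + 3·x = 60 + 3x.
Every vertex has degree 3, so 3V = 2E.
Euler: V − E + F = 2 ⇒ (2E)/3 − E + (10 + x) = 2.
Multiply by 6: 2·(2E) − 3·(2E) + 6·(10 + x) = 12, i.e. 60 + 6x − (60 + 3x) = 12.
Collecting terms: 3x = 12, so x = 4.
Then 2E = 60 + 3·4 = 72, so E = 36, V = 2E/3 = 24, F = 10 + 4 = 14.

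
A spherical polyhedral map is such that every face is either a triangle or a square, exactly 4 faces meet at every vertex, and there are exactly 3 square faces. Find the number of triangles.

Let x be the number of triangles; then F = 3 + x.
Edge–face incidences: 2E = 4·3 + 3·x = 12 + 3x.
Every vertex has degree 4, so 4V = 2E.
Euler: V − E + F = 2 ⇒ (2E)/4 − E + (3 + x) = 2.
Multiply by 8: 2·(2E) − 4·(2E) + 8·(3 + x) = 16, i.e. 24 + 8x − 2·(12 + 3x) = 16.
Collecting terms: 2x = 16, so x = 8.
Then 2E = 12 + 3·8 = 36, so E = 18, V = 2E/4 = 9, F = 3 + 8 = 11.

8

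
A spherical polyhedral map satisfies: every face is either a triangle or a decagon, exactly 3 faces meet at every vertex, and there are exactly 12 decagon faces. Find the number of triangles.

Let x be the number of triangles; then F = 12 + x.
Edge–face incidences: 2E = 10·12 + 3·x = 120 + 3x.
Every vertex has degree 3, so 3V = 2E.
Euler: V − E + F = 2 ⇒ (2E)/3 − E + (12 + x) = 2.
Multiply by 6: 2·(2E) − 3·(2E) + 6·(12 + x) = 12, i.e. 72 + 6x − (120 + 3x) = 12.
Collecting terms: 3x − 48 = 12, so 3x = 60, so x = 20.
Then 2E = 120 + 3·20 = 180, so E = 90, V = 2E/3 = 60, F = 12 + 20 = 32.

20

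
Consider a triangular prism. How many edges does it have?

A prism on an n-gon has two n-gon bases and n rectangular sides: V = 2·3 = 6, E = 3·3 = 9, F = 3 + 2 = 5.
Check: V − E + F = 6 − 9 + 5 = 2.

9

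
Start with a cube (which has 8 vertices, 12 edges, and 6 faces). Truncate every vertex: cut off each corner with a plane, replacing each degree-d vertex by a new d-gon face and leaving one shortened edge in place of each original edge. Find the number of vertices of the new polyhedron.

Truncation replaces each original edge-end by a new vertex, so V′ = 2E = 24.
Each original edge survives, and each old vertex of degree d contributes d new edges; summing degrees gives Σd = 2E, so E′ = E + 2E = 3E = 36.
Each original face survives and each original vertex becomes one new face: F′ = F + V = 14.

24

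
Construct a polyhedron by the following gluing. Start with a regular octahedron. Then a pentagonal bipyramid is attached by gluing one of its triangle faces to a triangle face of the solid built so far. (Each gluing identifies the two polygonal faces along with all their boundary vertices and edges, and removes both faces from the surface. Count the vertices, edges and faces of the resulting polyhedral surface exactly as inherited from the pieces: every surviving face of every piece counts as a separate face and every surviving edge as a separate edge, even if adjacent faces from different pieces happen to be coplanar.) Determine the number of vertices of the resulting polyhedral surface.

10

A regular octahedron: V=6, E=12, F=8.
Attach a pentagonal bipyramid (V=7, E=15, F=10) along a 3-gon: merge 3 vertices and 3 edges, delete both glued faces → V=10, E=24, F=16.
Check: V − E + F = 10 − 24 + 16 = 2.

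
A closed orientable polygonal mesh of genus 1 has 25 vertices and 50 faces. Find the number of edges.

For a closed orientable surface of genus 1, χ = 2 − 2·1 = 0.
E = V + F − (0) = 25 + 50 − (0) = 75.

75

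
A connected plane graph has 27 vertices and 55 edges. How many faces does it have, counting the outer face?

30

Euler's formula for a connected plane graph: V − E + F = 2, so F = 2 − 27 + 55 = 30.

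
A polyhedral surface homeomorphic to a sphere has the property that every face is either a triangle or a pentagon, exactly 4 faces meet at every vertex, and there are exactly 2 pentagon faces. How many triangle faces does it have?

Let x be the number of triangles; then F = 2 + x.
Edge–face incidences: 2E = 5·2 + 3·x = 10 + 3x.
Every vertex has degree 4, so 4V = 2E.
Euler: V − E + F = 2 ⇒ (2E)/4 − E + (2 + x) = 2.
Multiply by 8: 2·(2E) − 4·(2E) + 8·(2 + x) = 16, i.e. 16 + 8x − 2·(10 + 3x) = 16.
Collecting terms: 2x − 4 = 16, so 2x = 20, so x = 10.
Then 2E = 10 + 3·10 = 40, so E = 20, V = 2E/4 = 10, F = 2 + 10 = 12.

10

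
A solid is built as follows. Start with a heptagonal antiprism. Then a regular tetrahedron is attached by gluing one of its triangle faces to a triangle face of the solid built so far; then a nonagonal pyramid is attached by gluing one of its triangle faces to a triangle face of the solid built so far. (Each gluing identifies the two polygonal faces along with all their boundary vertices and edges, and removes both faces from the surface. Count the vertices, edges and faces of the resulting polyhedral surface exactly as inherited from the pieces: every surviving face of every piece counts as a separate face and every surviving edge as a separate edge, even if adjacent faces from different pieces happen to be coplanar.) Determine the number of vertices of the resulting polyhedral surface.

A heptagonal antiprism: V=14, E=28, F=16.
Attach a regular tetrahedron (V=4, E=6, F=4) along a 3-gon: merge 3 vertices and 3 edges, delete both glued faces → V=15, E=31, F=18.
Attach a nonagonal pyramid (V=10, E=18, F=10) along a 3-gon: merge 3 vertices and 3 edges, delete both glued faces → V=22, E=46, F=26.
Check: V − E + F = 22 − 46 + 26 = 2.

22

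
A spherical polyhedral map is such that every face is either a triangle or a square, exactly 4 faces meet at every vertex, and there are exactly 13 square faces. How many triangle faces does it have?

8

Let x be the number of triangles; then F = 13 + x.
Edge–face incidences: 2E = 4·13 + 3·x = 52 + 3x.
Every vertex has degree 4, so 4V = 2E.
Euler: V − E + F = 2 ⇒ (2E)/4 − E + (13 + x) = 2.
Multiply by 8: 2·(2E) − 4·(2E) + 8·(13 + x) = 16, i.e. 104 + 8x − 2·(52 + 3x) = 16.
Collecting terms: 2x = 16, so x = 8.
Then 2E = 52 + 3·8 = 76, so E = 38, V = 2E/4 = 19, F = 13 + 8 = 21.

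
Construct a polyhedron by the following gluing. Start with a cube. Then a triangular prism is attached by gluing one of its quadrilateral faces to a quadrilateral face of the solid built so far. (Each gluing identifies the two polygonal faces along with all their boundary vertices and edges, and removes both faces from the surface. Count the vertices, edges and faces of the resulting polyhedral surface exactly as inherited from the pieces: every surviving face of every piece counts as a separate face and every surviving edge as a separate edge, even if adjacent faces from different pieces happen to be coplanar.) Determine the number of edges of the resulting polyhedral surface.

A cube: V=8, E=12, F=6.
Attach a triangular prism (V=6, E=9, F=5) along a 4-gon: merge 4 vertices and 4 edges, delete both glued faces → V=10, E=17, F=9.
Check: V − E + F = 10 − 17 + 9 = 2.

17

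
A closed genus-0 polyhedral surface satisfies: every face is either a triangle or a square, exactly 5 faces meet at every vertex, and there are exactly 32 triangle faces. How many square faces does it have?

6

Let x be the number of squares; then F = 32 + x.
Edge–face incidences: 2E = 3·32 + 4·x = 96 + 4x.
Every vertex has degree 5, so 5V = 2E.
Euler: V − E + F = 2 ⇒ (2E)/5 − E + (32 + x) = 2.
Multiply by 10: 2·(2E) − 5·(2E) + 10·(32 + x) = 20, i.e. 320 + 10x − 3·(96 + 4x) = 20.
Collecting terms: −2x + 32 = 20, so −2x = −12, so x = 6.
Then 2E = 96 + 4·6 = 120, so E = 60, V = 2E/5 = 24, F = 32 + 6 = 38.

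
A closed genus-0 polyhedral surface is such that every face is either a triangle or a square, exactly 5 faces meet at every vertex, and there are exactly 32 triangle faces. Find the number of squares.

Let x be the number of squares; then F = 32 + x.
Edge–face incidences: 2E = 3·32 + 4·x = 96 + 4x.
Every vertex has degree 5, so 5V = 2E.
Euler: V − E + F = 2 ⇒ (2E)/5 − E + (32 + x) = 2.
Multiply by 10: 2·(2E) − 5·(2E) + 10·(32 + x) = 20, i.e. 320 + 10x − 3·(96 + 4x) = 20.
Collecting terms: −2x + 32 = 20, so −2x = −12, so x = 6.
Then 2E = 96 + 4·6 = 120, so E = 60, V = 2E/5 = 24, F = 32 + 6 = 38.

6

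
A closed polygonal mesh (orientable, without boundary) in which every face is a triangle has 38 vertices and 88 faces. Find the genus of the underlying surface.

Every face is a triangle, so 2E = 3·88 = 264, giving E = 132.
χ = V − E + F = 38 − 132 + 88 = -6.
For a closed orientable surface χ = 2 − 2g, so g = (2 − (-6))/2 = 4.

4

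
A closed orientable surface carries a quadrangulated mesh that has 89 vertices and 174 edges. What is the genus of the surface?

Every face is a square and each edge borders two faces, so 4F = 2·174, giving F = 87.
χ = V − E + F = 89 − 174 + 87 = 2.
For a closed orientable surface χ = 2 − 2g, so g = (2 − (2))/2 = 0.

0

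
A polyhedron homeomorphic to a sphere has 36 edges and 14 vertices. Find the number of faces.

Here V − E + F = 2.
F = 2 − V + E = 2 − 14 + 36 = 24.

24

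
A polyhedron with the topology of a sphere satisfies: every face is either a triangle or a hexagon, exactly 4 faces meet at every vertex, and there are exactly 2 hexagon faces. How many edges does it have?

24

Let x be the number of triangles; then F = 2 + x.
Edge–face incidences: 2E = 6·2 + 3·x = 12 + 3x.
Every vertex has degree 4, so 4V = 2E.
Euler: V − E + F = 2 ⇒ (2E)/4 − E + (2 + x) = 2.
Multiply by 8: 2·(2E) − 4·(2E) + 8·(2 + x) = 16, i.e. 16 + 8x − 2·(12 + 3x) = 16.
Collecting terms: 2x − 8 = 16, so 2x = 24, so x = 12.
Then 2E = 12 + 3·12 = 48, so E = 24, V = 2E/4 = 12, F = 2 + 12 = 14.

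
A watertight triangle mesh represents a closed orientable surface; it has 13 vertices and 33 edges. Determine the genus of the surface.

0

Every face is a triangle and each edge borders two faces, so 3F = 2·33, giving F = 22.
χ = V − E + F = 13 − 33 + 22 = 2.
For a closed orientable surface χ = 2 − 2g, so g = (2 − (2))/2 = 0.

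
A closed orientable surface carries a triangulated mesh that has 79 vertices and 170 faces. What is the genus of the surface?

4

Every face is a triangle, so 2E = 3·170 = 510, giving E = 255.
χ = V − E + F = 79 − 255 + 170 = -6.
For a closed orientable surface χ = 2 − 2g, so g = (2 − (-6))/2 = 4.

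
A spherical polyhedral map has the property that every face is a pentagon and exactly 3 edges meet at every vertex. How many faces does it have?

12

Each face has 5 edges and each edge borders two faces, so 2E = 5F.
Each vertex has degree 3, so 3V = 2E and hence V = 5F/3.
Euler: V − E + F = 2 ⇒ (5F/3) − (5F/2) + F = 2.
Multiply by 6: (10 − 15 + 6)F = 12, i.e. 1F = 12.
So F = 12, E = 5·12/2 = 30, V = 5·12/3 = 20.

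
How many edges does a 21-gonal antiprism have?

84

An antiprism on an n-gon has two n-gon caps and 2n triangles: V = 2·21 = 42, E = 4·21 = 84, F = 2·21 + 2 = 44.
Check: V − E + F = 42 − 84 + 44 = 2.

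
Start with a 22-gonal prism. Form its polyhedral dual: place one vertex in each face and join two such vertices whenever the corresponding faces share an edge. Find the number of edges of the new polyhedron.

The base solid has V = 44, E = 66, F = 24.
The dual swaps V and F and preserves E: V′ = F = 24, E′ = E = 66, F′ = V = 44.

66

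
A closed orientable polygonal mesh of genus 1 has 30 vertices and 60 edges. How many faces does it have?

30

For a closed orientable surface of genus 1, χ = 2 − 2·1 = 0.
F = 0 − V + E = 0 − 30 + 60 = 30.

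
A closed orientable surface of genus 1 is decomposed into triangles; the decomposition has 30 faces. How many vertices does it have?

χ = 2 − 2·1 = 0, and every face is a triangle so 3F = 2E.
E = 3·30/2 = 45. Then V = 0 + E − F = 0 + 45 − 30 = 15.

15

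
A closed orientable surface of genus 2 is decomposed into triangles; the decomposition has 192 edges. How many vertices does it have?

62

χ = 2 − 2·2 = -2, and every face is a triangle so 3F = 2E.
F = 2E/3 = 128. Then V = -2 + E − F = -2 + 192 − 128 = 62.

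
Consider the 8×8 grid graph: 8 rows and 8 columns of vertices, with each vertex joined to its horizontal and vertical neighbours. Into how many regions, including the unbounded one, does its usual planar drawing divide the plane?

The grid has V = 8·8 = 64 vertices and E = 8·7 + 8·7 = 112 edges.
F = 2 − V + E = 2 − 64 + 112 = 50.

50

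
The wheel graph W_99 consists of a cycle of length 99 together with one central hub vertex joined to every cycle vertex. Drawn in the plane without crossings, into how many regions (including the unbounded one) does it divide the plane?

100

W_99 has V = 99 + 1 = 100 vertices and E = 2·99 = 198 edges.
By Euler's formula F = 2 − V + E = 2 − 100 + 198 = 100.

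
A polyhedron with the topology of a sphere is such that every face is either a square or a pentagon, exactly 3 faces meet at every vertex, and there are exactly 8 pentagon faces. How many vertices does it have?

16

Let x be the number of squares; then F = 8 + x.
Edge–face incidences: 2E = 5·8 + 4·x = 40 + 4x.
Every vertex has degree 3, so 3V = 2E.
Euler: V − E + F = 2 ⇒ (2E)/3 − E + (8 + x) = 2.
Multiply by 6: 2·(2E) − 3·(2E) + 6·(8 + x) = 12, i.e. 48 + 6x − (40 + 4x) = 12.
Collecting terms: 2x + 8 = 12, so 2x = 4, so x = 2.
Then 2E = 40 + 4·2 = 48, so E = 24, V = 2E/3 = 16, F = 8 + 2 = 10.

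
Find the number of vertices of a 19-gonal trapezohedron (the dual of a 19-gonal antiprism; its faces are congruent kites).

The n-trapezohedron (dual of the n-antiprism) has V = 2·19 + 2 = 40, E = 4·19 = 76, F = 2·19 = 38.

40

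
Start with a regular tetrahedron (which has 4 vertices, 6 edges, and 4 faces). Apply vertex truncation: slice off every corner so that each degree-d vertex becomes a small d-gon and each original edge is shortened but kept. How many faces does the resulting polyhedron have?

8

Truncation replaces each original edge-end by a new vertex, so V′ = 2E = 12.
Each original edge survives, and each old vertex of degree d contributes d new edges; summing degrees gives Σd = 2E, so E′ = E + 2E = 3E = 18.
Each original face survives and each original vertex becomes one new face: F′ = F + V = 8.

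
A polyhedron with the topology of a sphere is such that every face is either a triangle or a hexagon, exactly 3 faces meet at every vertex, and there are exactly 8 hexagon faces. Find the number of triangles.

4

Let x be the number of triangles; then F = 8 + x.
Edge–face incidences: 2E = 6·8 + 3·x = 48 + 3x.
Every vertex has degree 3, so 3V = 2E.
Euler: V − E + F = 2 ⇒ (2E)/3 − E + (8 + x) = 2.
Multiply by 6: 2·(2E) − 3·(2E) + 6·(8 + x) = 12, i.e. 48 + 6x − (48 + 3x) = 12.
Collecting terms: 3x = 12, so x = 4.
Then 2E = 48 + 3·4 = 60, so E = 30, V = 2E/3 = 20, F = 8 + 4 = 12.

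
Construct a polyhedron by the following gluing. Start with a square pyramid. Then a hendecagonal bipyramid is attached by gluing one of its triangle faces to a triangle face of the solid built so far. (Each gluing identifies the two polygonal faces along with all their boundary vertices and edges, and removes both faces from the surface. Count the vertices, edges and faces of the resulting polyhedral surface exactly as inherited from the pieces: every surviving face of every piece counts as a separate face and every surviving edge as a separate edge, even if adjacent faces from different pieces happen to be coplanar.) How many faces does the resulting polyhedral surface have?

A square pyramid: V=5, E=8, F=5.
Attach a hendecagonal bipyramid (V=13, E=33, F=22) along a 3-gon: merge 3 vertices and 3 edges, delete both glued faces → V=15, E=38, F=25.
Check: V − E + F = 15 − 38 + 25 = 2.

25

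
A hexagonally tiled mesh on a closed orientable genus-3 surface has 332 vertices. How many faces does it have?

χ = 2 − 2·3 = -4, and every face is a hexagon so 6F = 2E.
V − E + F = -4 with E = 6F/2 gives 332 − (6/2 − 1)·F = -4, so F = 168 and E = 504.

168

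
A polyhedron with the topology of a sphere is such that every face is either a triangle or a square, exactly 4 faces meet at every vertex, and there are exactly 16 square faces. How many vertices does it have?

22

Let x be the number of triangles; then F = 16 + x.
Edge–face incidences: 2E = 4·16 + 3·x = 64 + 3x.
Every vertex has degree 4, so 4V = 2E.
Euler: V − E + F = 2 ⇒ (2E)/4 − E + (16 + x) = 2.
Multiply by 8: 2·(2E) − 4·(2E) + 8·(16 + x) = 16, i.e. 128 + 8x − 2·(64 + 3x) = 16.
Collecting terms: 2x = 16, so x = 8.
Then 2E = 64 + 3·8 = 88, so E = 44, V = 2E/4 = 22, F = 16 + 8 = 24.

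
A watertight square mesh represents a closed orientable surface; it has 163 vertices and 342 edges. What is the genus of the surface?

5

Every face is a square and each edge borders two faces, so 4F = 2·342, giving F = 171.
χ = V − E + F = 163 − 342 + 171 = -8.
For a closed orientable surface χ = 2 − 2g, so g = (2 − (-8))/2 = 5.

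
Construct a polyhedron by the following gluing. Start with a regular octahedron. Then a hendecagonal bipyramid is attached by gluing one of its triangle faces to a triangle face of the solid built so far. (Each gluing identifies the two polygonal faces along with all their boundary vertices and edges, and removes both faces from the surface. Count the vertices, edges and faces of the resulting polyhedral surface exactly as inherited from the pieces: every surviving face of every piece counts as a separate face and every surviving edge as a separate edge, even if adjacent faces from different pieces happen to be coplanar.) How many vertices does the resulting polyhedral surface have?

A regular octahedron: V=6, E=12, F=8.
Attach a hendecagonal bipyramid (V=13, E=33, F=22) along a 3-gon: merge 3 vertices and 3 edges, delete both glued faces → V=16, E=42, F=28.
Check: V − E + F = 16 − 42 + 28 = 2.

16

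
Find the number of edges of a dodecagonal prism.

36

A prism on an n-gon has two n-gon bases and n rectangular sides: V = 2·12 = 24, E = 3·12 = 36, F = 12 + 2 = 14.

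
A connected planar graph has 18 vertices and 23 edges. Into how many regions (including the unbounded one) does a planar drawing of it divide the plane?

7

Euler's formula for a connected plane graph: V − E + F = 2, so F = 2 − 18 + 23 = 7.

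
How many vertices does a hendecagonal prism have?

22

A prism on an n-gon has two n-gon bases and n rectangular sides: V = 2·11 = 22, E = 3·11 = 33, F = 11 + 2 = 13.
Check: V − E + F = 22 − 33 + 13 = 2.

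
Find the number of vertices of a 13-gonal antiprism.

26

An antiprism on an n-gon has two n-gon caps and 2n triangles: V = 2·13 = 26, E = 4·13 = 52, F = 2·13 + 2 = 28.
Check: V − E + F = 26 − 52 + 28 = 2.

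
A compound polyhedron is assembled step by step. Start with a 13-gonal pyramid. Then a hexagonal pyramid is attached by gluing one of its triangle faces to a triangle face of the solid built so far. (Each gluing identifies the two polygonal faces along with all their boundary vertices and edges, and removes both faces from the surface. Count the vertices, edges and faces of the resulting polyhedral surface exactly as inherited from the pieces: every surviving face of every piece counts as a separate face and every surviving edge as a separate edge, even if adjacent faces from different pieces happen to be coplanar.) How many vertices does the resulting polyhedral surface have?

A 13-gonal pyramid: V=14, E=26, F=14.
Attach a hexagonal pyramid (V=7, E=12, F=7) along a 3-gon: merge 3 vertices and 3 edges, delete both glued faces → V=18, E=35, F=19.
Check: V − E + F = 18 − 35 + 19 = 2.

18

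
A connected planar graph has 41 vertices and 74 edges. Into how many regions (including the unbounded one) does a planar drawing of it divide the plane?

35

Euler's formula for a connected plane graph: V − E + F = 2, so F = 2 − 41 + 74 = 35.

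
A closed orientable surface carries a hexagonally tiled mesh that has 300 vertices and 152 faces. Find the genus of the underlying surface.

Every face is a hexagon, so 2E = 6·152 = 912, giving E = 456.
χ = V − E + F = 300 − 456 + 152 = -4.
For a closed orientable surface χ = 2 − 2g, so g = (2 − (-4))/2 = 3.

3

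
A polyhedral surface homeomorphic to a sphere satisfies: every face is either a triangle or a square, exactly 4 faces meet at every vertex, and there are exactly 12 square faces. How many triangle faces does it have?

Let x be the number of triangles; then F = 12 + x.
Edge–face incidences: 2E = 4·12 + 3·x = 48 + 3x.
Every vertex has degree 4, so 4V = 2E.
Euler: V − E + F = 2 ⇒ (2E)/4 − E + (12 + x) = 2.
Multiply by 8: 2·(2E) − 4·(2E) + 8·(12 + x) = 16, i.e. 96 + 8x − 2·(48 + 3x) = 16.
Collecting terms: 2x = 16, so x = 8.
Then 2E = 48 + 3·8 = 72, so E = 36, V = 2E/4 = 18, F = 12 + 8 = 20.

8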